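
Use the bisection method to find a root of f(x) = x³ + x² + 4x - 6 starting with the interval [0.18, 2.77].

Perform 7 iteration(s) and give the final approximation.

f(x) = x³ + x² + 4x - 6
Initial interval: [0.18, 2.77]

Iteration 1:
  c_1 = (0.180000 + 2.770000)/2 = 1.475000
  f(c_1) = f(1.475000) = 5.284672
  f(a) × f(c) < 0, new interval: [0.180000, 1.475000]
Iteration 2:
  c_2 = (0.180000 + 1.475000)/2 = 0.827500
  f(c_2) = f(0.827500) = -1.438608
  f(a) × f(c) ≥ 0, new interval: [0.827500, 1.475000]
Iteration 3:
  c_3 = (0.827500 + 1.475000)/2 = 1.151250
  f(c_3) = f(1.151250) = 1.456216
  f(a) × f(c) < 0, new interval: [0.827500, 1.151250]
Iteration 4:
  c_4 = (0.827500 + 1.151250)/2 = 0.989375
  f(c_4) = f(0.989375) = -0.095175
  f(a) × f(c) ≥ 0, new interval: [0.989375, 1.151250]
Iteration 5:
  c_5 = (0.989375 + 1.151250)/2 = 1.070312
  f(c_5) = f(1.070312) = 0.652936
  f(a) × f(c) < 0, new interval: [0.989375, 1.070312]
Iteration 6:
  c_6 = (0.989375 + 1.070312)/2 = 1.029844
  f(c_6) = f(1.029844) = 0.272183
  f(a) × f(c) < 0, new interval: [0.989375, 1.029844]
Iteration 7:
  c_7 = (0.989375 + 1.029844)/2 = 1.009609
  f(c_7) = f(1.009609) = 0.086855
  f(a) × f(c) < 0, new interval: [0.989375, 1.009609]

After 7 iteration(s), the approximation is c_7 = 1.009609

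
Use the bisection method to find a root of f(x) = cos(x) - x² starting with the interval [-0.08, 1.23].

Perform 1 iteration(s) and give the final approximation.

f(x) = cos(x) - x²
Initial interval: [-0.08, 1.23]

Iteration 1:
  c_1 = (-0.080000 + 1.230000)/2 = 0.575000
  f(c_1) = f(0.575000) = 0.508567
  f(a) × f(c) ≥ 0, new interval: [0.575000, 1.230000]

After 1 iteration(s), the approximation is c_1 = 0.575000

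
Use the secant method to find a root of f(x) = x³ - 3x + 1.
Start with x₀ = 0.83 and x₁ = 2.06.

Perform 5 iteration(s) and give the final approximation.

f(x) = x³ - 3x + 1
x₀ = 0.83, x₁ = 2.06

Secant formula: x_{n+1} = x_n - f(x_n)(x_n - x_{n-1})/(f(x_n) - f(x_{n-1}))

Iteration 1:
  f(0.830000) = -0.918213
  f(2.060000) = 3.561816
  x_2 = 2.060000 - 3.561816×(2.060000 - 0.830000)/(3.561816 - (-0.918213))
       = 1.082097
Iteration 2:
  f(2.060000) = 3.561816
  f(1.082097) = -0.979227
  x_3 = 1.082097 - (-0.979227)×(1.082097 - 2.060000)/(-0.979227 - 3.561816)
       = 1.292971
Iteration 3:
  f(1.082097) = -0.979227
  f(1.292971) = -0.717357
  x_4 = 1.292971 - (-0.717357)×(1.292971 - 1.082097)/(-0.717357 - (-0.979227))
       = 1.870633
Iteration 4:
  f(1.292971) = -0.717357
  f(1.870633) = 1.933947
  x_5 = 1.870633 - 1.933947×(1.870633 - 1.292971)/(1.933947 - (-0.717357))
       = 1.449268
Iteration 5:
  f(1.870633) = 1.933947
  f(1.449268) = -0.303794
  x_6 = 1.449268 - (-0.303794)×(1.449268 - 1.870633)/(-0.303794 - 1.933947)
       = 1.506472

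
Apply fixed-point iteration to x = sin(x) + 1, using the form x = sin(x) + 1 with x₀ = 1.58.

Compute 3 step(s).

Equation: x = sin(x) + 1
Fixed-point form: x = sin(x) + 1
x₀ = 1.58

x_1 = g(1.580000) = 1.999958
x_2 = g(1.999958) = 1.909315
x_3 = g(1.909315) = 1.943248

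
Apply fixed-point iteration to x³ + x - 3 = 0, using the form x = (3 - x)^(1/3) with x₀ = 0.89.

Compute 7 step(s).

Equation: x³ + x - 3 = 0
Fixed-point form: x = (3 - x)^(1/3)
x₀ = 0.89

x_1 = g(0.890000) = 1.282609
x_2 = g(1.282609) = 1.197539
x_3 = g(1.197539) = 1.216994
x_4 = g(1.216994) = 1.212600
x_5 = g(1.212600) = 1.213595
x_6 = g(1.213595) = 1.213370
x_7 = g(1.213370) = 1.213421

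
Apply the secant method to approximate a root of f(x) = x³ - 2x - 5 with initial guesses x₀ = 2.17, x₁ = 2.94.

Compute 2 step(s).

f(x) = x³ - 2x - 5
x₀ = 2.17, x₁ = 2.94

Secant formula: x_{n+1} = x_n - f(x_n)(x_n - x_{n-1})/(f(x_n) - f(x_{n-1}))

Iteration 1:
  f(2.170000) = 0.878313
  f(2.940000) = 14.532184
  x_2 = 2.940000 - 14.532184×(2.940000 - 2.170000)/(14.532184 - 0.878313)
       = 2.120468
Iteration 2:
  f(2.940000) = 14.532184
  f(2.120468) = 0.293506
  x_3 = 2.120468 - 0.293506×(2.120468 - 2.940000)/(0.293506 - 14.532184)
       = 2.103575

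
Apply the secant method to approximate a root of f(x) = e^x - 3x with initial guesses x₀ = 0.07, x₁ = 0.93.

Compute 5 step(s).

f(x) = e^x - 3x
x₀ = 0.07, x₁ = 0.93

Secant formula: x_{n+1} = x_n - f(x_n)(x_n - x_{n-1})/(f(x_n) - f(x_{n-1}))

Iteration 1:
  f(0.070000) = 0.862508
  f(0.930000) = -0.255491
  x_2 = 0.930000 - (-0.255491)×(0.930000 - 0.070000)/(-0.255491 - 0.862508)
       = 0.733468
Iteration 2:
  f(0.930000) = -0.255491
  f(0.733468) = -0.118115
  x_3 = 0.733468 - (-0.118115)×(0.733468 - 0.930000)/(-0.118115 - (-0.255491))
       = 0.564492
Iteration 3:
  f(0.733468) = -0.118115
  f(0.564492) = 0.065078
  x_4 = 0.564492 - 0.065078×(0.564492 - 0.733468)/(0.065078 - (-0.118115))
       = 0.624520
Iteration 4:
  f(0.564492) = 0.065078
  f(0.624520) = -0.006210
  x_5 = 0.624520 - (-0.006210)×(0.624520 - 0.564492)/(-0.006210 - 0.065078)
       = 0.619290
Iteration 5:
  f(0.624520) = -0.006210
  f(0.619290) = -0.000262
  x_6 = 0.619290 - (-0.000262)×(0.619290 - 0.624520)/(-0.000262 - (-0.006210))
       = 0.619060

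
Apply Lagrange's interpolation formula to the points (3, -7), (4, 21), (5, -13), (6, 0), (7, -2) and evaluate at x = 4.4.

Lagrange interpolation formula:
P(x) = Σ yᵢ × Lᵢ(x)
where Lᵢ(x) = Π_{j≠i} (x - xⱼ)/(xᵢ - xⱼ)

L_0(4.4) = (4.4 - 4)/(3 - 4) × (4.4 - 5)/(3 - 5) × (4.4 - 6)/(3 - 6) × (4.4 - 7)/(3 - 7) = -0.041600
L_1(4.4) = (4.4 - 3)/(4 - 3) × (4.4 - 5)/(4 - 5) × (4.4 - 6)/(4 - 6) × (4.4 - 7)/(4 - 7) = 0.582400
L_2(4.4) = (4.4 - 3)/(5 - 3) × (4.4 - 4)/(5 - 4) × (4.4 - 6)/(5 - 6) × (4.4 - 7)/(5 - 7) = 0.582400
L_3(4.4) = (4.4 - 3)/(6 - 3) × (4.4 - 4)/(6 - 4) × (4.4 - 5)/(6 - 5) × (4.4 - 7)/(6 - 7) = -0.145600
L_4(4.4) = (4.4 - 3)/(7 - 3) × (4.4 - 4)/(7 - 4) × (4.4 - 5)/(7 - 5) × (4.4 - 6)/(7 - 6) = 0.022400

P(4.4) = (-7)×L_0(4.4) + 21×L_1(4.4) + (-13)×L_2(4.4) + 0×L_3(4.4) + (-2)×L_4(4.4)
P(4.4) = 4.905600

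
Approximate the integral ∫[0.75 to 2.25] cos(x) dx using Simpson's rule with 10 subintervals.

f(x) = cos(x)
a = 0.75, b = 2.25, n = 10
h = (b - a)/n = 0.150000

Simpson's rule: (h/3)[f(x₀) + 4f(x₁) + 2f(x₂) + ... + f(xₙ)]

x_0 = 0.7500, f(x_0) = 0.731689, coefficient = 1
x_1 = 0.9000, f(x_1) = 0.621610, coefficient = 4
x_2 = 1.0500, f(x_2) = 0.497571, coefficient = 2
x_3 = 1.2000, f(x_3) = 0.362358, coefficient = 4
x_4 = 1.3500, f(x_4) = 0.219007, coefficient = 2
x_5 = 1.5000, f(x_5) = 0.070737, coefficient = 4
x_6 = 1.6500, f(x_6) = -0.079121, coefficient = 2
x_7 = 1.8000, f(x_7) = -0.227202, coefficient = 4
x_8 = 1.9500, f(x_8) = -0.370181, coefficient = 2
x_9 = 2.1000, f(x_9) = -0.504846, coefficient = 4
x_10 = 2.2500, f(x_10) = -0.628174, coefficient = 1

I ≈ (0.150000/3) × 1.928694 = 0.096435
Exact value: 0.096434
Error: 0.000000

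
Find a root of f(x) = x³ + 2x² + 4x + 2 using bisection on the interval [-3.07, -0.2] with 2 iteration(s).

f(x) = x³ + 2x² + 4x + 2
Initial interval: [-3.07, -0.2]

Iteration 1:
  c_1 = (-3.070000 + (-0.200000))/2 = -1.635000
  f(c_1) = f(-1.635000) = -3.564273
  f(a) × f(c) ≥ 0, new interval: [-1.635000, -0.200000]
Iteration 2:
  c_2 = (-1.635000 + (-0.200000))/2 = -0.917500
  f(c_2) = f(-0.917500) = -0.758745
  f(a) × f(c) ≥ 0, new interval: [-0.917500, -0.200000]

After 2 iteration(s), the approximation is c_2 = -0.917500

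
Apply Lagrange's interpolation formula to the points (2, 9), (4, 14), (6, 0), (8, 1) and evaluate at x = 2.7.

Lagrange interpolation formula:
P(x) = Σ yᵢ × Lᵢ(x)
where Lᵢ(x) = Π_{j≠i} (x - xⱼ)/(xᵢ - xⱼ)

L_0(2.7) = (2.7 - 4)/(2 - 4) × (2.7 - 6)/(2 - 6) × (2.7 - 8)/(2 - 8) = 0.473687
L_1(2.7) = (2.7 - 2)/(4 - 2) × (2.7 - 6)/(4 - 6) × (2.7 - 8)/(4 - 8) = 0.765188
L_2(2.7) = (2.7 - 2)/(6 - 2) × (2.7 - 4)/(6 - 4) × (2.7 - 8)/(6 - 8) = -0.301438
L_3(2.7) = (2.7 - 2)/(8 - 2) × (2.7 - 4)/(8 - 4) × (2.7 - 6)/(8 - 6) = 0.062562

P(2.7) = 9×L_0(2.7) + 14×L_1(2.7) + 0×L_2(2.7) + 1×L_3(2.7)
P(2.7) = 15.038375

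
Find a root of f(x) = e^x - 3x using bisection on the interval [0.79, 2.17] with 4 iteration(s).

f(x) = e^x - 3x
Initial interval: [0.79, 2.17]

Iteration 1:
  c_1 = (0.790000 + 2.170000)/2 = 1.480000
  f(c_1) = f(1.480000) = -0.047054
  f(a) × f(c) ≥ 0, new interval: [1.480000, 2.170000]
Iteration 2:
  c_2 = (1.480000 + 2.170000)/2 = 1.825000
  f(c_2) = f(1.825000) = 0.727795
  f(a) × f(c) < 0, new interval: [1.480000, 1.825000]
Iteration 3:
  c_3 = (1.480000 + 1.825000)/2 = 1.652500
  f(c_3) = f(1.652500) = 0.262514
  f(a) × f(c) < 0, new interval: [1.480000, 1.652500]
Iteration 4:
  c_4 = (1.480000 + 1.652500)/2 = 1.566250
  f(c_4) = f(1.566250) = 0.089907
  f(a) × f(c) < 0, new interval: [1.480000, 1.566250]

After 4 iteration(s), the approximation is c_4 = 1.566250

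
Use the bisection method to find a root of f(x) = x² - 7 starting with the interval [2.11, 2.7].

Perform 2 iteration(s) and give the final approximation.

f(x) = x² - 7
Initial interval: [2.11, 2.7]

Iteration 1:
  c_1 = (2.110000 + 2.700000)/2 = 2.405000
  f(c_1) = f(2.405000) = -1.215975
  f(a) × f(c) ≥ 0, new interval: [2.405000, 2.700000]
Iteration 2:
  c_2 = (2.405000 + 2.700000)/2 = 2.552500
  f(c_2) = f(2.552500) = -0.484744
  f(a) × f(c) ≥ 0, new interval: [2.552500, 2.700000]

After 2 iteration(s), the approximation is c_2 = 2.552500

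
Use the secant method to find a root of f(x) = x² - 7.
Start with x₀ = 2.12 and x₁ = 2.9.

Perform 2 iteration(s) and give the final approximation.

f(x) = x² - 7
x₀ = 2.12, x₁ = 2.9

Secant formula: x_{n+1} = x_n - f(x_n)(x_n - x_{n-1})/(f(x_n) - f(x_{n-1}))

Iteration 1:
  f(2.120000) = -2.505600
  f(2.900000) = 1.410000
  x_2 = 2.900000 - 1.410000×(2.900000 - 2.120000)/(1.410000 - (-2.505600))
       = 2.619124
Iteration 2:
  f(2.900000) = 1.410000
  f(2.619124) = -0.140192
  x_3 = 2.619124 - (-0.140192)×(2.619124 - 2.900000)/(-0.140192 - 1.410000)
       = 2.644525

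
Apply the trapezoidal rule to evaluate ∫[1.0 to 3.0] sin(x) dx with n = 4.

f(x) = sin(x)
a = 1.0, b = 3.0, n = 4
h = (b - a)/n = 0.500000

Trapezoidal rule: (h/2)[f(x₀) + 2f(x₁) + 2f(x₂) + ... + f(xₙ)]

x_0 = 1.0000, f(x_0) = 0.841471, coefficient = 1
x_1 = 1.5000, f(x_1) = 0.997495, coefficient = 2
x_2 = 2.0000, f(x_2) = 0.909297, coefficient = 2
x_3 = 2.5000, f(x_3) = 0.598472, coefficient = 2
x_4 = 3.0000, f(x_4) = 0.141120, coefficient = 1

I ≈ (0.500000/2) × 5.993120 = 1.498280
Exact value: 1.530295
Error: 0.032015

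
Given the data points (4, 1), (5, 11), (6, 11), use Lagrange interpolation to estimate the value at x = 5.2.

Lagrange interpolation formula:
P(x) = Σ yᵢ × Lᵢ(x)
where Lᵢ(x) = Π_{j≠i} (x - xⱼ)/(xᵢ - xⱼ)

L_0(5.2) = (5.2 - 5)/(4 - 5) × (5.2 - 6)/(4 - 6) = -0.080000
L_1(5.2) = (5.2 - 4)/(5 - 4) × (5.2 - 6)/(5 - 6) = 0.960000
L_2(5.2) = (5.2 - 4)/(6 - 4) × (5.2 - 5)/(6 - 5) = 0.120000

P(5.2) = 1×L_0(5.2) + 11×L_1(5.2) + 11×L_2(5.2)
P(5.2) = 11.800000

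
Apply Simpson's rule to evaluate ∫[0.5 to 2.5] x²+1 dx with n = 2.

f(x) = x²+1
a = 0.5, b = 2.5, n = 2
h = (b - a)/n = 1.000000

Simpson's rule: (h/3)[f(x₀) + 4f(x₁) + 2f(x₂) + ... + f(xₙ)]

x_0 = 0.5000, f(x_0) = 1.250000, coefficient = 1
x_1 = 1.5000, f(x_1) = 3.250000, coefficient = 4
x_2 = 2.5000, f(x_2) = 7.250000, coefficient = 1

I ≈ (1.000000/3) × 21.500000 = 7.166667
Exact value: 7.166667
Error: 0.000000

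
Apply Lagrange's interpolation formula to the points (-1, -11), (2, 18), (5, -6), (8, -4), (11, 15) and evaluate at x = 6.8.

Lagrange interpolation formula:
P(x) = Σ yᵢ × Lᵢ(x)
where Lᵢ(x) = Π_{j≠i} (x - xⱼ)/(xᵢ - xⱼ)

L_0(6.8) = (6.8 - 2)/(-1 - 2) × (6.8 - 5)/(-1 - 5) × (6.8 - 8)/(-1 - 8) × (6.8 - 11)/(-1 - 11) = 0.022400
L_1(6.8) = (6.8 - (-1))/(2 - (-1)) × (6.8 - 5)/(2 - 5) × (6.8 - 8)/(2 - 8) × (6.8 - 11)/(2 - 11) = -0.145600
L_2(6.8) = (6.8 - (-1))/(5 - (-1)) × (6.8 - 2)/(5 - 2) × (6.8 - 8)/(5 - 8) × (6.8 - 11)/(5 - 11) = 0.582400
L_3(6.8) = (6.8 - (-1))/(8 - (-1)) × (6.8 - 2)/(8 - 2) × (6.8 - 5)/(8 - 5) × (6.8 - 11)/(8 - 11) = 0.582400
L_4(6.8) = (6.8 - (-1))/(11 - (-1)) × (6.8 - 2)/(11 - 2) × (6.8 - 5)/(11 - 5) × (6.8 - 8)/(11 - 8) = -0.041600

P(6.8) = (-11)×L_0(6.8) + 18×L_1(6.8) + (-6)×L_2(6.8) + (-4)×L_3(6.8) + 15×L_4(6.8)
P(6.8) = -9.315200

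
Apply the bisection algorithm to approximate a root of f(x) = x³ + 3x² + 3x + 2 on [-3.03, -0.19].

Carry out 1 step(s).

f(x) = x³ + 3x² + 3x + 2
Initial interval: [-3.03, -0.19]

Iteration 1:
  c_1 = (-3.030000 + (-0.190000))/2 = -1.610000
  f(c_1) = f(-1.610000) = 0.773019
  f(a) × f(c) < 0, new interval: [-3.030000, -1.610000]

After 1 iteration(s), the approximation is c_1 = -1.610000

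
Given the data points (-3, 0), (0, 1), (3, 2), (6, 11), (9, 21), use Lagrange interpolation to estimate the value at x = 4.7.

Lagrange interpolation formula:
P(x) = Σ yᵢ × Lᵢ(x)
where Lᵢ(x) = Π_{j≠i} (x - xⱼ)/(xᵢ - xⱼ)

L_0(4.7) = (4.7 - 0)/(-3 - 0) × (4.7 - 3)/(-3 - 3) × (4.7 - 6)/(-3 - 6) × (4.7 - 9)/(-3 - 9) = 0.022975
L_1(4.7) = (4.7 - (-3))/(0 - (-3)) × (4.7 - 3)/(0 - 3) × (4.7 - 6)/(0 - 6) × (4.7 - 9)/(0 - 9) = -0.150562
L_2(4.7) = (4.7 - (-3))/(3 - (-3)) × (4.7 - 0)/(3 - 0) × (4.7 - 6)/(3 - 6) × (4.7 - 9)/(3 - 9) = 0.624389
L_3(4.7) = (4.7 - (-3))/(6 - (-3)) × (4.7 - 0)/(6 - 0) × (4.7 - 3)/(6 - 3) × (4.7 - 9)/(6 - 9) = 0.544339
L_4(4.7) = (4.7 - (-3))/(9 - (-3)) × (4.7 - 0)/(9 - 0) × (4.7 - 3)/(9 - 3) × (4.7 - 6)/(9 - 6) = -0.041142

P(4.7) = 0×L_0(4.7) + 1×L_1(4.7) + 2×L_2(4.7) + 11×L_3(4.7) + 21×L_4(4.7)
P(4.7) = 6.221968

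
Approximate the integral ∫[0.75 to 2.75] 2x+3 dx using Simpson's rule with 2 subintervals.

f(x) = 2x+3
a = 0.75, b = 2.75, n = 2
h = (b - a)/n = 1.000000

Simpson's rule: (h/3)[f(x₀) + 4f(x₁) + 2f(x₂) + ... + f(xₙ)]

x_0 = 0.7500, f(x_0) = 4.500000, coefficient = 1
x_1 = 1.7500, f(x_1) = 6.500000, coefficient = 4
x_2 = 2.7500, f(x_2) = 8.500000, coefficient = 1

I ≈ (1.000000/3) × 39.000000 = 13.000000
Exact value: 13.000000
Error: 0.000000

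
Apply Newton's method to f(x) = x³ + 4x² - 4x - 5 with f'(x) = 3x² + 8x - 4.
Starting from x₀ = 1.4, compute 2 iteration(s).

f(x) = x³ + 4x² - 4x - 5
f'(x) = 3x² + 8x - 4
x₀ = 1.4

Newton-Raphson formula: x_{n+1} = x_n - f(x_n)/f'(x_n)

Iteration 1:
  f(1.400000) = -0.016000
  f'(1.400000) = 13.080000
  x_1 = 1.400000 - (-0.016000)/13.080000 = 1.401223
Iteration 2:
  f(1.401223) = 0.000012
  f'(1.401223) = 13.100066
  x_2 = 1.401223 - 0.000012/13.100066 = 1.401222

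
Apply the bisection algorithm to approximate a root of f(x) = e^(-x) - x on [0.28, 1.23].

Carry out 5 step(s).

f(x) = e^(-x) - x
Initial interval: [0.28, 1.23]

Iteration 1:
  c_1 = (0.280000 + 1.230000)/2 = 0.755000
  f(c_1) = f(0.755000) = -0.284989
  f(a) × f(c) < 0, new interval: [0.280000, 0.755000]
Iteration 2:
  c_2 = (0.280000 + 0.755000)/2 = 0.517500
  f(c_2) = f(0.517500) = 0.078509
  f(a) × f(c) ≥ 0, new interval: [0.517500, 0.755000]
Iteration 3:
  c_3 = (0.517500 + 0.755000)/2 = 0.636250
  f(c_3) = f(0.636250) = -0.106977
  f(a) × f(c) < 0, new interval: [0.517500, 0.636250]
Iteration 4:
  c_4 = (0.517500 + 0.636250)/2 = 0.576875
  f(c_4) = f(0.576875) = -0.015224
  f(a) × f(c) < 0, new interval: [0.517500, 0.576875]
Iteration 5:
  c_5 = (0.517500 + 0.576875)/2 = 0.547188
  f(c_5) = f(0.547188) = 0.031387
  f(a) × f(c) ≥ 0, new interval: [0.547188, 0.576875]

After 5 iteration(s), the approximation is c_5 = 0.547188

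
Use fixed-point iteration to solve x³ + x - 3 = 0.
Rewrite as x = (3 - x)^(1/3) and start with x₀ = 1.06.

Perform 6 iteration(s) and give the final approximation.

Equation: x³ + x - 3 = 0
Fixed-point form: x = (3 - x)^(1/3)
x₀ = 1.06

x_1 = g(1.060000) = 1.247194
x_2 = g(1.247194) = 1.205715
x_3 = g(1.205715) = 1.215152
x_4 = g(1.215152) = 1.213018
x_5 = g(1.213018) = 1.213501
x_6 = g(1.213501) = 1.213391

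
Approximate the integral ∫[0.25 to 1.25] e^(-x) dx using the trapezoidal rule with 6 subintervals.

f(x) = e^(-x)
a = 0.25, b = 1.25, n = 6
h = (b - a)/n = 0.166667

Trapezoidal rule: (h/2)[f(x₀) + 2f(x₁) + 2f(x₂) + ... + f(xₙ)]

x_0 = 0.2500, f(x_0) = 0.778801, coefficient = 1
x_1 = 0.4167, f(x_1) = 0.659241, coefficient = 2
x_2 = 0.5833, f(x_2) = 0.558035, coefficient = 2
x_3 = 0.7500, f(x_3) = 0.472367, coefficient = 2
x_4 = 0.9167, f(x_4) = 0.399850, coefficient = 2
x_5 = 1.0833, f(x_5) = 0.338465, coefficient = 2
x_6 = 1.2500, f(x_6) = 0.286505, coefficient = 1

I ≈ (0.166667/2) × 5.921220 = 0.493435
Exact value: 0.492296
Error: 0.001139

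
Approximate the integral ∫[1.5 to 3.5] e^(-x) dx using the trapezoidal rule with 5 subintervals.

f(x) = e^(-x)
a = 1.5, b = 3.5, n = 5
h = (b - a)/n = 0.400000

Trapezoidal rule: (h/2)[f(x₀) + 2f(x₁) + 2f(x₂) + ... + f(xₙ)]

x_0 = 1.5000, f(x_0) = 0.223130, coefficient = 1
x_1 = 1.9000, f(x_1) = 0.149569, coefficient = 2
x_2 = 2.3000, f(x_2) = 0.100259, coefficient = 2
x_3 = 2.7000, f(x_3) = 0.067206, coefficient = 2
x_4 = 3.1000, f(x_4) = 0.045049, coefficient = 2
x_5 = 3.5000, f(x_5) = 0.030197, coefficient = 1

I ≈ (0.400000/2) × 0.977492 = 0.195498
Exact value: 0.192933
Error: 0.002566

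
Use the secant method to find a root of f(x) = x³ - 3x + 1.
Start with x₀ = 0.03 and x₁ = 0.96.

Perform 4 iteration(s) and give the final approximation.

f(x) = x³ - 3x + 1
x₀ = 0.03, x₁ = 0.96

Secant formula: x_{n+1} = x_n - f(x_n)(x_n - x_{n-1})/(f(x_n) - f(x_{n-1}))

Iteration 1:
  f(0.030000) = 0.910027
  f(0.960000) = -0.995264
  x_2 = 0.960000 - (-0.995264)×(0.960000 - 0.030000)/(-0.995264 - 0.910027)
       = 0.474197
Iteration 2:
  f(0.960000) = -0.995264
  f(0.474197) = -0.315962
  x_3 = 0.474197 - (-0.315962)×(0.474197 - 0.960000)/(-0.315962 - (-0.995264))
       = 0.248237
Iteration 3:
  f(0.474197) = -0.315962
  f(0.248237) = 0.270587
  x_4 = 0.248237 - 0.270587×(0.248237 - 0.474197)/(0.270587 - (-0.315962))
       = 0.352477
Iteration 4:
  f(0.248237) = 0.270587
  f(0.352477) = -0.013639
  x_5 = 0.352477 - (-0.013639)×(0.352477 - 0.248237)/(-0.013639 - 0.270587)
       = 0.347475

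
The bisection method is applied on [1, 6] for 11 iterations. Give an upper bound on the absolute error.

Bisection error bound: |error| ≤ (b-a)/2^n
|error| ≤ (6 - 1)/2^11 = 5/2^11
|error| ≤ 0.0024414062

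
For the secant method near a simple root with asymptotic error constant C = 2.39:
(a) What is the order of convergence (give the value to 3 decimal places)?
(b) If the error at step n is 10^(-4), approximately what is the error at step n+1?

(a) Secant method has superlinear convergence with order φ = (1+√5)/2 ≈ 1.618.
    This means |e_{n+1}| ≈ C|e_n|^1.618.

(b) With |e_n| = 10^(-4) and C = 2.39:
    |e_{n+1}| ≈ 2.39 × (10^(-4))^1.618 = 2.39 × 10^(-6.47)

(a) ≈ 1.618 (golden ratio); (b) |e_{n+1}| ≈ 8.059e-07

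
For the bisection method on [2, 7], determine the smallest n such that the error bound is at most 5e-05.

We need (b-a)/2^n ≤ 5e-05
(7 - 2)/2^n ≤ 5e-05
5/2^n ≤ 5e-05
2^n ≥ 100000
n ≥ log₂(100000) = 16.61
n ≥ 17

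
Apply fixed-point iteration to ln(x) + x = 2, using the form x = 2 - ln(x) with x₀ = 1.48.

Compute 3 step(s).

Equation: ln(x) + x = 2
Fixed-point form: x = 2 - ln(x)
x₀ = 1.48

x_1 = g(1.480000) = 1.607958
x_2 = g(1.607958) = 1.525035
x_3 = g(1.525035) = 1.577983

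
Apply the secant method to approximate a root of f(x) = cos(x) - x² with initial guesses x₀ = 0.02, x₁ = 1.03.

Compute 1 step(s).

f(x) = cos(x) - x²
x₀ = 0.02, x₁ = 1.03

Secant formula: x_{n+1} = x_n - f(x_n)(x_n - x_{n-1})/(f(x_n) - f(x_{n-1}))

Iteration 1:
  f(0.020000) = 0.999400
  f(1.030000) = -0.546081
  x_2 = 1.030000 - (-0.546081)×(1.030000 - 0.020000)/(-0.546081 - 0.999400)
       = 0.673126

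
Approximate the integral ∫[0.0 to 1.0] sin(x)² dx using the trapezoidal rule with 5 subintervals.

f(x) = sin(x)²
a = 0.0, b = 1.0, n = 5
h = (b - a)/n = 0.200000

Trapezoidal rule: (h/2)[f(x₀) + 2f(x₁) + 2f(x₂) + ... + f(xₙ)]

x_0 = 0.0000, f(x_0) = 0.000000, coefficient = 1
x_1 = 0.2000, f(x_1) = 0.039470, coefficient = 2
x_2 = 0.4000, f(x_2) = 0.151647, coefficient = 2
x_3 = 0.6000, f(x_3) = 0.318821, coefficient = 2
x_4 = 0.8000, f(x_4) = 0.514600, coefficient = 2
x_5 = 1.0000, f(x_5) = 0.708073, coefficient = 1

I ≈ (0.200000/2) × 2.757147 = 0.275715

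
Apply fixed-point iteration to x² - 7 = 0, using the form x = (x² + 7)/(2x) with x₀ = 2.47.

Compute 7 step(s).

Equation: x² - 7 = 0
Fixed-point form: x = (x² + 7)/(2x)
x₀ = 2.47

x_1 = g(2.470000) = 2.652004
x_2 = g(2.652004) = 2.645759
x_3 = g(2.645759) = 2.645751
x_4 = g(2.645751) = 2.645751
x_5 = g(2.645751) = 2.645751
x_6 = g(2.645751) = 2.645751
x_7 = g(2.645751) = 2.645751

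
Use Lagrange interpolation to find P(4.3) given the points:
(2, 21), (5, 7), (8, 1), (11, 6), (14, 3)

Lagrange interpolation formula:
P(x) = Σ yᵢ × Lᵢ(x)
where Lᵢ(x) = Π_{j≠i} (x - xⱼ)/(xᵢ - xⱼ)

L_0(4.3) = (4.3 - 5)/(2 - 5) × (4.3 - 8)/(2 - 8) × (4.3 - 11)/(2 - 11) × (4.3 - 14)/(2 - 14) = 0.086586
L_1(4.3) = (4.3 - 2)/(5 - 2) × (4.3 - 8)/(5 - 8) × (4.3 - 11)/(5 - 11) × (4.3 - 14)/(5 - 14) = 1.137994
L_2(4.3) = (4.3 - 2)/(8 - 2) × (4.3 - 5)/(8 - 5) × (4.3 - 11)/(8 - 11) × (4.3 - 14)/(8 - 14) = -0.322944
L_3(4.3) = (4.3 - 2)/(11 - 2) × (4.3 - 5)/(11 - 5) × (4.3 - 8)/(11 - 8) × (4.3 - 14)/(11 - 14) = 0.118895
L_4(4.3) = (4.3 - 2)/(14 - 2) × (4.3 - 5)/(14 - 5) × (4.3 - 8)/(14 - 8) × (4.3 - 11)/(14 - 11) = -0.020531

P(4.3) = 21×L_0(4.3) + 7×L_1(4.3) + 1×L_2(4.3) + 6×L_3(4.3) + 3×L_4(4.3)
P(4.3) = 10.113104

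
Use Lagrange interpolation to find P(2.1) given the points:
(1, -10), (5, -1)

Lagrange interpolation formula:
P(x) = Σ yᵢ × Lᵢ(x)
where Lᵢ(x) = Π_{j≠i} (x - xⱼ)/(xᵢ - xⱼ)

L_0(2.1) = (2.1 - 5)/(1 - 5) = 0.725000
L_1(2.1) = (2.1 - 1)/(5 - 1) = 0.275000

P(2.1) = (-10)×L_0(2.1) + (-1)×L_1(2.1)
P(2.1) = -7.525000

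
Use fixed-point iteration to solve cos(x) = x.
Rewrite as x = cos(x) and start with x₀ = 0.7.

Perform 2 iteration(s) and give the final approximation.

Equation: cos(x) = x
Fixed-point form: x = cos(x)
x₀ = 0.7

x_1 = g(0.700000) = 0.764842
x_2 = g(0.764842) = 0.721492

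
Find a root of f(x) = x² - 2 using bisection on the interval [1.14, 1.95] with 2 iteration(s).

f(x) = x² - 2
Initial interval: [1.14, 1.95]

Iteration 1:
  c_1 = (1.140000 + 1.950000)/2 = 1.545000
  f(c_1) = f(1.545000) = 0.387025
  f(a) × f(c) < 0, new interval: [1.140000, 1.545000]
Iteration 2:
  c_2 = (1.140000 + 1.545000)/2 = 1.342500
  f(c_2) = f(1.342500) = -0.197694
  f(a) × f(c) ≥ 0, new interval: [1.342500, 1.545000]

After 2 iteration(s), the approximation is c_2 = 1.342500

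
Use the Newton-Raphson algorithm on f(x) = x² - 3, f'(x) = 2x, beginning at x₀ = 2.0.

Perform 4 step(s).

f(x) = x² - 3
f'(x) = 2x
x₀ = 2.0

Newton-Raphson formula: x_{n+1} = x_n - f(x_n)/f'(x_n)

Iteration 1:
  f(2.000000) = 1.000000
  f'(2.000000) = 4.000000
  x_1 = 2.000000 - 1.000000/4.000000 = 1.750000
Iteration 2:
  f(1.750000) = 0.062500
  f'(1.750000) = 3.500000
  x_2 = 1.750000 - 0.062500/3.500000 = 1.732143
Iteration 3:
  f(1.732143) = 0.000319
  f'(1.732143) = 3.464286
  x_3 = 1.732143 - 0.000319/3.464286 = 1.732051
Iteration 4:
  f(1.732051) = 0.000000
  f'(1.732051) = 3.464102
  x_4 = 1.732051 - 0.000000/3.464102 = 1.732051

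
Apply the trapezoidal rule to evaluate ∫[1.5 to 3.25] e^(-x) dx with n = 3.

f(x) = e^(-x)
a = 1.5, b = 3.25, n = 3
h = (b - a)/n = 0.583333

Trapezoidal rule: (h/2)[f(x₀) + 2f(x₁) + 2f(x₂) + ... + f(xₙ)]

x_0 = 1.5000, f(x_0) = 0.223130, coefficient = 1
x_1 = 2.0833, f(x_1) = 0.124514, coefficient = 2
x_2 = 2.6667, f(x_2) = 0.069483, coefficient = 2
x_3 = 3.2500, f(x_3) = 0.038774, coefficient = 1

I ≈ (0.583333/2) × 0.649900 = 0.189554
Exact value: 0.184356
Error: 0.005198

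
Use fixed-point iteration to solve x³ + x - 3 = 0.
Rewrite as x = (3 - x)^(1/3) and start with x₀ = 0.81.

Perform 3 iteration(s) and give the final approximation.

Equation: x³ + x - 3 = 0
Fixed-point form: x = (3 - x)^(1/3)
x₀ = 0.81

x_1 = g(0.810000) = 1.298618
x_2 = g(1.298618) = 1.193807
x_3 = g(1.193807) = 1.217834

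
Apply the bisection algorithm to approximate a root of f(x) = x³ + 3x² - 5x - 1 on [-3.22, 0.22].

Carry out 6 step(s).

f(x) = x³ + 3x² - 5x - 1
Initial interval: [-3.22, 0.22]

Iteration 1:
  c_1 = (-3.220000 + 0.220000)/2 = -1.500000
  f(c_1) = f(-1.500000) = 9.875000
  f(a) × f(c) ≥ 0, new interval: [-1.500000, 0.220000]
Iteration 2:
  c_2 = (-1.500000 + 0.220000)/2 = -0.640000
  f(c_2) = f(-0.640000) = 3.166656
  f(a) × f(c) ≥ 0, new interval: [-0.640000, 0.220000]
Iteration 3:
  c_3 = (-0.640000 + 0.220000)/2 = -0.210000
  f(c_3) = f(-0.210000) = 0.173039
  f(a) × f(c) ≥ 0, new interval: [-0.210000, 0.220000]
Iteration 4:
  c_4 = (-0.210000 + 0.220000)/2 = 0.005000
  f(c_4) = f(0.005000) = -1.024925
  f(a) × f(c) < 0, new interval: [-0.210000, 0.005000]
Iteration 5:
  c_5 = (-0.210000 + 0.005000)/2 = -0.102500
  f(c_5) = f(-0.102500) = -0.457058
  f(a) × f(c) < 0, new interval: [-0.210000, -0.102500]
Iteration 6:
  c_6 = (-0.210000 + (-0.102500))/2 = -0.156250
  f(c_6) = f(-0.156250) = -0.149323
  f(a) × f(c) < 0, new interval: [-0.210000, -0.156250]

After 6 iteration(s), the approximation is c_6 = -0.156250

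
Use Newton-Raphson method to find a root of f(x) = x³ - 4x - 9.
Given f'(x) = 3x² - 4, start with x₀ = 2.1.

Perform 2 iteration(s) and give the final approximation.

f(x) = x³ - 4x - 9
f'(x) = 3x² - 4
x₀ = 2.1

Newton-Raphson formula: x_{n+1} = x_n - f(x_n)/f'(x_n)

Iteration 1:
  f(2.100000) = -8.139000
  f'(2.100000) = 9.230000
  x_1 = 2.100000 - (-8.139000)/9.230000 = 2.981798
Iteration 2:
  f(2.981798) = 5.584341
  f'(2.981798) = 22.673367
  x_2 = 2.981798 - 5.584341/22.673367 = 2.735503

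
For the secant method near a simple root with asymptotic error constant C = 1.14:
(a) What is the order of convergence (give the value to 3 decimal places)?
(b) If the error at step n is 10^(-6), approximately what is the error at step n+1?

(a) Secant method has superlinear convergence with order φ = (1+√5)/2 ≈ 1.618.
    This means |e_{n+1}| ≈ C|e_n|^1.618.

(b) With |e_n| = 10^(-6) and C = 1.14:
    |e_{n+1}| ≈ 1.14 × (10^(-6))^1.618 = 1.14 × 10^(-9.71)

(a) ≈ 1.618 (golden ratio); (b) |e_{n+1}| ≈ 2.232e-10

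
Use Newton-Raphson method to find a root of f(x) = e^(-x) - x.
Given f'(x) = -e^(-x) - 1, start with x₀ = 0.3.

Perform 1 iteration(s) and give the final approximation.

f(x) = e^(-x) - x
f'(x) = -e^(-x) - 1
x₀ = 0.3

Newton-Raphson formula: x_{n+1} = x_n - f(x_n)/f'(x_n)

Iteration 1:
  f(0.300000) = 0.440818
  f'(0.300000) = -1.740818
  x_1 = 0.300000 - 0.440818/(-1.740818) = 0.553225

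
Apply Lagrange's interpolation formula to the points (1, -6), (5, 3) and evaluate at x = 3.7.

Lagrange interpolation formula:
P(x) = Σ yᵢ × Lᵢ(x)
where Lᵢ(x) = Π_{j≠i} (x - xⱼ)/(xᵢ - xⱼ)

L_0(3.7) = (3.7 - 5)/(1 - 5) = 0.325000
L_1(3.7) = (3.7 - 1)/(5 - 1) = 0.675000

P(3.7) = (-6)×L_0(3.7) + 3×L_1(3.7)
P(3.7) = 0.075000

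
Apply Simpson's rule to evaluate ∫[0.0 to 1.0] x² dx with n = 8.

f(x) = x²
a = 0.0, b = 1.0, n = 8
h = (b - a)/n = 0.125000

Simpson's rule: (h/3)[f(x₀) + 4f(x₁) + 2f(x₂) + ... + f(xₙ)]

x_0 = 0.0000, f(x_0) = 0.000000, coefficient = 1
x_1 = 0.1250, f(x_1) = 0.015625, coefficient = 4
x_2 = 0.2500, f(x_2) = 0.062500, coefficient = 2
x_3 = 0.3750, f(x_3) = 0.140625, coefficient = 4
x_4 = 0.5000, f(x_4) = 0.250000, coefficient = 2
x_5 = 0.6250, f(x_5) = 0.390625, coefficient = 4
x_6 = 0.7500, f(x_6) = 0.562500, coefficient = 2
x_7 = 0.8750, f(x_7) = 0.765625, coefficient = 4
x_8 = 1.0000, f(x_8) = 1.000000, coefficient = 1

I ≈ (0.125000/3) × 8.000000 = 0.333333
Exact value: 0.333333
Error: 0.000000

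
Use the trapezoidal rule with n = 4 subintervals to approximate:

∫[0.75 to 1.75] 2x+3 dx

f(x) = 2x+3
a = 0.75, b = 1.75, n = 4
h = (b - a)/n = 0.250000

Trapezoidal rule: (h/2)[f(x₀) + 2f(x₁) + 2f(x₂) + ... + f(xₙ)]

x_0 = 0.7500, f(x_0) = 4.500000, coefficient = 1
x_1 = 1.0000, f(x_1) = 5.000000, coefficient = 2
x_2 = 1.2500, f(x_2) = 5.500000, coefficient = 2
x_3 = 1.5000, f(x_3) = 6.000000, coefficient = 2
x_4 = 1.7500, f(x_4) = 6.500000, coefficient = 1

I ≈ (0.250000/2) × 44.000000 = 5.500000
Exact value: 5.500000
Error: 0.000000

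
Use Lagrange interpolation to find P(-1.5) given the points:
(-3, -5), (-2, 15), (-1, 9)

Lagrange interpolation formula:
P(x) = Σ yᵢ × Lᵢ(x)
where Lᵢ(x) = Π_{j≠i} (x - xⱼ)/(xᵢ - xⱼ)

L_0(-1.5) = (-1.5 - (-2))/(-3 - (-2)) × (-1.5 - (-1))/(-3 - (-1)) = -0.125000
L_1(-1.5) = (-1.5 - (-3))/(-2 - (-3)) × (-1.5 - (-1))/(-2 - (-1)) = 0.750000
L_2(-1.5) = (-1.5 - (-3))/(-1 - (-3)) × (-1.5 - (-2))/(-1 - (-2)) = 0.375000

P(-1.5) = (-5)×L_0(-1.5) + 15×L_1(-1.5) + 9×L_2(-1.5)
P(-1.5) = 15.250000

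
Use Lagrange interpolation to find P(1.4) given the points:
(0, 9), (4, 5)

Lagrange interpolation formula:
P(x) = Σ yᵢ × Lᵢ(x)
where Lᵢ(x) = Π_{j≠i} (x - xⱼ)/(xᵢ - xⱼ)

L_0(1.4) = (1.4 - 4)/(0 - 4) = 0.650000
L_1(1.4) = (1.4 - 0)/(4 - 0) = 0.350000

P(1.4) = 9×L_0(1.4) + 5×L_1(1.4)
P(1.4) = 7.600000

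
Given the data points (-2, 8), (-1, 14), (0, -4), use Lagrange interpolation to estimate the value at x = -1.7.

Lagrange interpolation formula:
P(x) = Σ yᵢ × Lᵢ(x)
where Lᵢ(x) = Π_{j≠i} (x - xⱼ)/(xᵢ - xⱼ)

L_0(-1.7) = (-1.7 - (-1))/(-2 - (-1)) × (-1.7 - 0)/(-2 - 0) = 0.595000
L_1(-1.7) = (-1.7 - (-2))/(-1 - (-2)) × (-1.7 - 0)/(-1 - 0) = 0.510000
L_2(-1.7) = (-1.7 - (-2))/(0 - (-2)) × (-1.7 - (-1))/(0 - (-1)) = -0.105000

P(-1.7) = 8×L_0(-1.7) + 14×L_1(-1.7) + (-4)×L_2(-1.7)
P(-1.7) = 12.320000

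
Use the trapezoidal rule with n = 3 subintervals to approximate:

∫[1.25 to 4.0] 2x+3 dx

f(x) = 2x+3
a = 1.25, b = 4.0, n = 3
h = (b - a)/n = 0.916667

Trapezoidal rule: (h/2)[f(x₀) + 2f(x₁) + 2f(x₂) + ... + f(xₙ)]

x_0 = 1.2500, f(x_0) = 5.500000, coefficient = 1
x_1 = 2.1667, f(x_1) = 7.333333, coefficient = 2
x_2 = 3.0833, f(x_2) = 9.166667, coefficient = 2
x_3 = 4.0000, f(x_3) = 11.000000, coefficient = 1

I ≈ (0.916667/2) × 49.500000 = 22.687500
Exact value: 22.687500
Error: 0.000000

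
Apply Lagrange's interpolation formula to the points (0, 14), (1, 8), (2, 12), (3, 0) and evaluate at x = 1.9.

Lagrange interpolation formula:
P(x) = Σ yᵢ × Lᵢ(x)
where Lᵢ(x) = Π_{j≠i} (x - xⱼ)/(xᵢ - xⱼ)

L_0(1.9) = (1.9 - 1)/(0 - 1) × (1.9 - 2)/(0 - 2) × (1.9 - 3)/(0 - 3) = -0.016500
L_1(1.9) = (1.9 - 0)/(1 - 0) × (1.9 - 2)/(1 - 2) × (1.9 - 3)/(1 - 3) = 0.104500
L_2(1.9) = (1.9 - 0)/(2 - 0) × (1.9 - 1)/(2 - 1) × (1.9 - 3)/(2 - 3) = 0.940500
L_3(1.9) = (1.9 - 0)/(3 - 0) × (1.9 - 1)/(3 - 1) × (1.9 - 2)/(3 - 2) = -0.028500

P(1.9) = 14×L_0(1.9) + 8×L_1(1.9) + 12×L_2(1.9) + 0×L_3(1.9)
P(1.9) = 11.891000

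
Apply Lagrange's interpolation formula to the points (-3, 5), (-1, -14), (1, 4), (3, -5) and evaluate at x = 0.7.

Lagrange interpolation formula:
P(x) = Σ yᵢ × Lᵢ(x)
where Lᵢ(x) = Π_{j≠i} (x - xⱼ)/(xᵢ - xⱼ)

L_0(0.7) = (0.7 - (-1))/(-3 - (-1)) × (0.7 - 1)/(-3 - 1) × (0.7 - 3)/(-3 - 3) = -0.024437
L_1(0.7) = (0.7 - (-3))/(-1 - (-3)) × (0.7 - 1)/(-1 - 1) × (0.7 - 3)/(-1 - 3) = 0.159563
L_2(0.7) = (0.7 - (-3))/(1 - (-3)) × (0.7 - (-1))/(1 - (-1)) × (0.7 - 3)/(1 - 3) = 0.904187
L_3(0.7) = (0.7 - (-3))/(3 - (-3)) × (0.7 - (-1))/(3 - (-1)) × (0.7 - 1)/(3 - 1) = -0.039313

P(0.7) = 5×L_0(0.7) + (-14)×L_1(0.7) + 4×L_2(0.7) + (-5)×L_3(0.7)
P(0.7) = 1.457250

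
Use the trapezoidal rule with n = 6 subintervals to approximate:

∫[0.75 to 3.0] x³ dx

f(x) = x³
a = 0.75, b = 3.0, n = 6
h = (b - a)/n = 0.375000

Trapezoidal rule: (h/2)[f(x₀) + 2f(x₁) + 2f(x₂) + ... + f(xₙ)]

x_0 = 0.7500, f(x_0) = 0.421875, coefficient = 1
x_1 = 1.1250, f(x_1) = 1.423828, coefficient = 2
x_2 = 1.5000, f(x_2) = 3.375000, coefficient = 2
x_3 = 1.8750, f(x_3) = 6.591797, coefficient = 2
x_4 = 2.2500, f(x_4) = 11.390625, coefficient = 2
x_5 = 2.6250, f(x_5) = 18.087891, coefficient = 2
x_6 = 3.0000, f(x_6) = 27.000000, coefficient = 1

I ≈ (0.375000/2) × 109.160156 = 20.467529
Exact value: 20.170898
Error: 0.296631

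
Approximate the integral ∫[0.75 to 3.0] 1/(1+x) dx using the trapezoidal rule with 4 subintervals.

f(x) = 1/(1+x)
a = 0.75, b = 3.0, n = 4
h = (b - a)/n = 0.562500

Trapezoidal rule: (h/2)[f(x₀) + 2f(x₁) + 2f(x₂) + ... + f(xₙ)]

x_0 = 0.7500, f(x_0) = 0.571429, coefficient = 1
x_1 = 1.3125, f(x_1) = 0.432432, coefficient = 2
x_2 = 1.8750, f(x_2) = 0.347826, coefficient = 2
x_3 = 2.4375, f(x_3) = 0.290909, coefficient = 2
x_4 = 3.0000, f(x_4) = 0.250000, coefficient = 1

I ≈ (0.562500/2) × 2.963764 = 0.833559
Exact value: 0.826679
Error: 0.006880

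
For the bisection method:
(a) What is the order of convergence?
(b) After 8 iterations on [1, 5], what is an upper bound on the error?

(a) Bisection has linear (order 1) convergence; the error is halved each step.

(b) Error bound = (b-a)/2^n = (5 - 1)/2^{8}
    = 4/2^{8}

(a) 1 (linear); (b) error ≤ 1.56e-02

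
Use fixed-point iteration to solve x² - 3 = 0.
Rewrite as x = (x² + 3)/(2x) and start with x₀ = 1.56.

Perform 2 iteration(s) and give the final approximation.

Equation: x² - 3 = 0
Fixed-point form: x = (x² + 3)/(2x)
x₀ = 1.56

x_1 = g(1.560000) = 1.741538
x_2 = g(1.741538) = 1.732077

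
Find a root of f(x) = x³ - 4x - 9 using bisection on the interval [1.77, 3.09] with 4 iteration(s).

f(x) = x³ - 4x - 9
Initial interval: [1.77, 3.09]

Iteration 1:
  c_1 = (1.770000 + 3.090000)/2 = 2.430000
  f(c_1) = f(2.430000) = -4.371093
  f(a) × f(c) ≥ 0, new interval: [2.430000, 3.090000]
Iteration 2:
  c_2 = (2.430000 + 3.090000)/2 = 2.760000
  f(c_2) = f(2.760000) = 0.984576
  f(a) × f(c) < 0, new interval: [2.430000, 2.760000]
Iteration 3:
  c_3 = (2.430000 + 2.760000)/2 = 2.595000
  f(c_3) = f(2.595000) = -1.905205
  f(a) × f(c) ≥ 0, new interval: [2.595000, 2.760000]
Iteration 4:
  c_4 = (2.595000 + 2.760000)/2 = 2.677500
  f(c_4) = f(2.677500) = -0.514986
  f(a) × f(c) ≥ 0, new interval: [2.677500, 2.760000]

After 4 iteration(s), the approximation is c_4 = 2.677500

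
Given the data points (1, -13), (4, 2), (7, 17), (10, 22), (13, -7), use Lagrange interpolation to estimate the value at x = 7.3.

Lagrange interpolation formula:
P(x) = Σ yᵢ × Lᵢ(x)
where Lᵢ(x) = Π_{j≠i} (x - xⱼ)/(xᵢ - xⱼ)

L_0(7.3) = (7.3 - 4)/(1 - 4) × (7.3 - 7)/(1 - 7) × (7.3 - 10)/(1 - 10) × (7.3 - 13)/(1 - 13) = 0.007837
L_1(7.3) = (7.3 - 1)/(4 - 1) × (7.3 - 7)/(4 - 7) × (7.3 - 10)/(4 - 10) × (7.3 - 13)/(4 - 13) = -0.059850
L_2(7.3) = (7.3 - 1)/(7 - 1) × (7.3 - 4)/(7 - 4) × (7.3 - 10)/(7 - 10) × (7.3 - 13)/(7 - 13) = 0.987525
L_3(7.3) = (7.3 - 1)/(10 - 1) × (7.3 - 4)/(10 - 4) × (7.3 - 7)/(10 - 7) × (7.3 - 13)/(10 - 13) = 0.073150
L_4(7.3) = (7.3 - 1)/(13 - 1) × (7.3 - 4)/(13 - 4) × (7.3 - 7)/(13 - 7) × (7.3 - 10)/(13 - 10) = -0.008662

P(7.3) = (-13)×L_0(7.3) + 2×L_1(7.3) + 17×L_2(7.3) + 22×L_3(7.3) + (-7)×L_4(7.3)
P(7.3) = 18.236275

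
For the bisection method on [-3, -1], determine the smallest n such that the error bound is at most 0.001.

We need (b-a)/2^n ≤ 0.001
(-1 - (-3))/2^n ≤ 0.001
2/2^n ≤ 0.001
2^n ≥ 2000
n ≥ log₂(2000) = 10.97
n ≥ 11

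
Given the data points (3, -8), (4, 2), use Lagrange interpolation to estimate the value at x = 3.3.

Lagrange interpolation formula:
P(x) = Σ yᵢ × Lᵢ(x)
where Lᵢ(x) = Π_{j≠i} (x - xⱼ)/(xᵢ - xⱼ)

L_0(3.3) = (3.3 - 4)/(3 - 4) = 0.700000
L_1(3.3) = (3.3 - 3)/(4 - 3) = 0.300000

P(3.3) = (-8)×L_0(3.3) + 2×L_1(3.3)
P(3.3) = -5.000000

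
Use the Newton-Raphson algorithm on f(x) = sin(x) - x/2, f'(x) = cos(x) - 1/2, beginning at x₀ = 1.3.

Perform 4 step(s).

f(x) = sin(x) - x/2
f'(x) = cos(x) - 1/2
x₀ = 1.3

Newton-Raphson formula: x_{n+1} = x_n - f(x_n)/f'(x_n)

Iteration 1:
  f(1.300000) = 0.313558
  f'(1.300000) = -0.232501
  x_1 = 1.300000 - 0.313558/(-0.232501) = 2.648631
Iteration 2:
  f(2.648631) = -0.851078
  f'(2.648631) = -1.380935
  x_2 = 2.648631 - (-0.851078)/(-1.380935) = 2.032325
Iteration 3:
  f(2.032325) = -0.120790
  f'(2.032325) = -0.945317
  x_3 = 2.032325 - (-0.120790)/(-0.945317) = 1.904548
Iteration 4:
  f(1.904548) = -0.007454
  f'(1.904548) = -0.827590
  x_4 = 1.904548 - (-0.007454)/(-0.827590) = 1.895541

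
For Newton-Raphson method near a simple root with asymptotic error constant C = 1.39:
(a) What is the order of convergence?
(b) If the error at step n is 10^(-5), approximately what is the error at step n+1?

(a) Newton-Raphson has quadratic (order 2) convergence near simple roots.
    This means |e_{n+1}| ≈ C|e_n|².

(b) With |e_n| = 10^(-5) and C = 1.39:
    |e_{n+1}| ≈ 1.39 × (10^(-5))² = 1.39 × 10^(-10)

(a) 2 (quadratic); (b) |e_{n+1}| ≈ 1.390e-10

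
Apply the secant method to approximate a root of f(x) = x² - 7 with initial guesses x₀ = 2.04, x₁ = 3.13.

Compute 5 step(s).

f(x) = x² - 7
x₀ = 2.04, x₁ = 3.13

Secant formula: x_{n+1} = x_n - f(x_n)(x_n - x_{n-1})/(f(x_n) - f(x_{n-1}))

Iteration 1:
  f(2.040000) = -2.838400
  f(3.130000) = 2.796900
  x_2 = 3.130000 - 2.796900×(3.130000 - 2.040000)/(2.796900 - (-2.838400))
       = 2.589014
Iteration 2:
  f(3.130000) = 2.796900
  f(2.589014) = -0.297009
  x_3 = 2.589014 - (-0.297009)×(2.589014 - 3.130000)/(-0.297009 - 2.796900)
       = 2.640947
Iteration 3:
  f(2.589014) = -0.297009
  f(2.640947) = -0.025398
  x_4 = 2.640947 - (-0.025398)×(2.640947 - 2.589014)/(-0.025398 - (-0.297009))
       = 2.645803
Iteration 4:
  f(2.640947) = -0.025398
  f(2.645803) = 0.000276
  x_5 = 2.645803 - 0.000276×(2.645803 - 2.640947)/(0.000276 - (-0.025398))
       = 2.645751
Iteration 5:
  f(2.645803) = 0.000276
  f(2.645751) = 0.000000
  x_6 = 2.645751 - 0.000000×(2.645751 - 2.645803)/(0.000000 - 0.000276)
       = 2.645751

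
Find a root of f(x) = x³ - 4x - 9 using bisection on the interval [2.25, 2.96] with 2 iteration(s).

f(x) = x³ - 4x - 9
Initial interval: [2.25, 2.96]

Iteration 1:
  c_1 = (2.250000 + 2.960000)/2 = 2.605000
  f(c_1) = f(2.605000) = -1.742405
  f(a) × f(c) ≥ 0, new interval: [2.605000, 2.960000]
Iteration 2:
  c_2 = (2.605000 + 2.960000)/2 = 2.782500
  f(c_2) = f(2.782500) = 1.412967
  f(a) × f(c) < 0, new interval: [2.605000, 2.782500]

After 2 iteration(s), the approximation is c_2 = 2.782500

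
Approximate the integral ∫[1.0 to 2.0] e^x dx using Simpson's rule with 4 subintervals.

f(x) = e^x
a = 1.0, b = 2.0, n = 4
h = (b - a)/n = 0.250000

Simpson's rule: (h/3)[f(x₀) + 4f(x₁) + 2f(x₂) + ... + f(xₙ)]

x_0 = 1.0000, f(x_0) = 2.718282, coefficient = 1
x_1 = 1.2500, f(x_1) = 3.490343, coefficient = 4
x_2 = 1.5000, f(x_2) = 4.481689, coefficient = 2
x_3 = 1.7500, f(x_3) = 5.754603, coefficient = 4
x_4 = 2.0000, f(x_4) = 7.389056, coefficient = 1

I ≈ (0.250000/3) × 56.050499 = 4.670875
Exact value: 4.670774
Error: 0.000101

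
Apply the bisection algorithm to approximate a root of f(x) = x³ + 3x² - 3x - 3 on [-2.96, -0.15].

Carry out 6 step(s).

f(x) = x³ + 3x² - 3x - 3
Initial interval: [-2.96, -0.15]

Iteration 1:
  c_1 = (-2.960000 + (-0.150000))/2 = -1.555000
  f(c_1) = f(-1.555000) = 5.159046
  f(a) × f(c) ≥ 0, new interval: [-1.555000, -0.150000]
Iteration 2:
  c_2 = (-1.555000 + (-0.150000))/2 = -0.852500
  f(c_2) = f(-0.852500) = 1.118209
  f(a) × f(c) ≥ 0, new interval: [-0.852500, -0.150000]
Iteration 3:
  c_3 = (-0.852500 + (-0.150000))/2 = -0.501250
  f(c_3) = f(-0.501250) = -0.868435
  f(a) × f(c) < 0, new interval: [-0.852500, -0.501250]
Iteration 4:
  c_4 = (-0.852500 + (-0.501250))/2 = -0.676875
  f(c_4) = f(-0.676875) = 0.094987
  f(a) × f(c) ≥ 0, new interval: [-0.676875, -0.501250]
Iteration 5:
  c_5 = (-0.676875 + (-0.501250))/2 = -0.589062
  f(c_5) = f(-0.589062) = -0.396230
  f(a) × f(c) < 0, new interval: [-0.676875, -0.589062]
Iteration 6:
  c_6 = (-0.676875 + (-0.589062))/2 = -0.632969
  f(c_6) = f(-0.632969) = -0.152744
  f(a) × f(c) < 0, new interval: [-0.676875, -0.632969]

After 6 iteration(s), the approximation is c_6 = -0.632969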